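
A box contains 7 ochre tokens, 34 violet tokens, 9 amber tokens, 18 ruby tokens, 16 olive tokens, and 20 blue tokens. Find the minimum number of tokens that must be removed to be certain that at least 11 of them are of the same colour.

An adversary could hand out at most 10 tokens per colour (ochre, amber run out sooner): 7 + 10 + 9 + 10 + 10 + 10 = 56 tokens and still no colour has 11.
By the pigeonhole principle, one more token lands in a colour already at 10, so 57 draws are enough and 56 are not.

57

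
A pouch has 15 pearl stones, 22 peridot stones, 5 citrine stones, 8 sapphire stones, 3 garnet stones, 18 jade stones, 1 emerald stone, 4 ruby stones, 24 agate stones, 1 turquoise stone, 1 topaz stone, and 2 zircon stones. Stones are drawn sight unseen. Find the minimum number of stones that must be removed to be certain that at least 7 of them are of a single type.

By pigeonhole, put each drawn stone into a box by type. The largest draw with every box below 7 takes min(count, 6) from each type; types with fewer than 6 contribute all they have.
Σ min(cᵢ, 6) = 6 + 6 + 5 + 6 + 3 + 6 + 1 + 4 + 6 + 1 + 1 + 2 = 47.
Draw number 47 + 1 = 48 must push one box to 7.

48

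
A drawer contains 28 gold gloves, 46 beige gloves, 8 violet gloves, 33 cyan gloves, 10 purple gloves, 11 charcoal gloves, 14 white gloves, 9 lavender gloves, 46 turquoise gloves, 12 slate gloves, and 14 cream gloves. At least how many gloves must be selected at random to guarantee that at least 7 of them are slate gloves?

226

In the worst case for collecting slate gloves, every non-slate glove comes out first.
There are 28 + 46 + 8 + 33 + 10 + 11 + 14 + 9 + 46 + 14 = 219 non-slate gloves altogether.
After those, each further glove must be slate, so 219 + 7 = 226 draws guarantee 7 slate gloves.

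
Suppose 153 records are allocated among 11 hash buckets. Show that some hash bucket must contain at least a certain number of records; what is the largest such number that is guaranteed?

14

The 11 hash buckets are the holes and the 153 records are the pigeons.
If every hash bucket held at most 13 records, the total would be at most 11 × 13 = 143, which is less than 153.
So some hash bucket holds at least ⌈153/11⌉ = 14 records.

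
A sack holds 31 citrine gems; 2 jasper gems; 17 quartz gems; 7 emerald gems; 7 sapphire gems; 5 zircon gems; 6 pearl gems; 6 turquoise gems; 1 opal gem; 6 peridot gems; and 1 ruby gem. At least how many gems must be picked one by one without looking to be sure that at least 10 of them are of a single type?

The 11 types are the holes; the gems drawn are the pigeons.
To avoid 10 of any one type, the worst case takes at most 9 of each type, or every gem of a type that has fewer than 9.
That gives 9 + 2 + 9 + 7 + 7 + 5 + 6 + 6 + 1 + 6 + 1 = 59 gems with no type reaching 10.
The next gem forces some type to 10, so 59 + 1 = 60.

60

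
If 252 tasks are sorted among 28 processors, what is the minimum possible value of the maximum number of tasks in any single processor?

The 28 processors are the holes and the 252 tasks are the pigeons.
If every processor held at most 8 tasks, the total would be at most 28 × 8 = 224, which is less than 252.
So some processor holds at least ⌈252/28⌉ = 9 tasks.

9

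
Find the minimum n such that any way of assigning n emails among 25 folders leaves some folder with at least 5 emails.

101

With 100 emails one could put exactly 4 in each of the 25 folders, and no folder would reach 5.
By the pigeonhole principle, one more email must land in a folder that already has 4, giving it 5.
So 25 × 4 + 1 = 101 emails are required.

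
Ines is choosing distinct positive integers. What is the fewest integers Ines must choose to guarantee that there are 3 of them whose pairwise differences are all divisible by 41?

83

Integers whose pairwise differences are multiples of 41 are exactly those sharing a remainder mod 41. By pigeonhole, the 41 residue classes mod 41 are the pigeonholes.
With 82 integers one could put 2 in each residue class and have no class reach 3.
The 83rd integer pushes some class to 3, so 41·2 + 1 = 83.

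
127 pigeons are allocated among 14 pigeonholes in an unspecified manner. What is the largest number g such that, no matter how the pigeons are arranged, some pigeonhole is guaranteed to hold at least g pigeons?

10

By the pigeonhole principle, the 14 pigeonholes are the holes and the 127 pigeons are the pigeons.
If every pigeonhole held at most 9 pigeons, the total would be at most 14 × 9 = 126, which is less than 127.
So some pigeonhole holds at least ⌈127/14⌉ = 10 pigeons.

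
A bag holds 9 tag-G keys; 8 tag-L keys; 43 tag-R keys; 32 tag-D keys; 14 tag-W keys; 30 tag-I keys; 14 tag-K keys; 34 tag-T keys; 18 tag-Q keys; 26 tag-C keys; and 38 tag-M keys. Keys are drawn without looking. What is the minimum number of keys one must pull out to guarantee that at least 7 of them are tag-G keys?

264

In the worst case for collecting tag-G keys, every non-tag-G key comes out first.
There are 8 + 43 + 32 + 14 + 30 + 14 + 34 + 18 + 26 + 38 = 257 non-tag-G keys altogether.
After those, each further key must be tag-G, so 257 + 7 = 264 draws guarantee 7 tag-G keys.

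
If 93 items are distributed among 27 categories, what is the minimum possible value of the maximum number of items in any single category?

By pigeonhole, the 27 categories are the holes and the 93 items are the pigeons.
If every category held at most 3 items, the total would be at most 27 × 3 = 81, which is less than 93.
So some category holds at least ⌈93/27⌉ = 4 items.

4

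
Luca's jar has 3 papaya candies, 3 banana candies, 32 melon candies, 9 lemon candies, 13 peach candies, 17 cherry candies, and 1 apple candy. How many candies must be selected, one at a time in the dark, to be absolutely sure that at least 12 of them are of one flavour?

50

By pigeonhole, the 7 flavours are the holes; the candies drawn are the pigeons.
To avoid 12 of any one flavour, the worst case takes at most 11 of each flavour, or every candy of a flavour that has fewer than 11.
That gives 3 + 3 + 11 + 9 + 11 + 11 + 1 = 49 candies with no flavour reaching 12.
The next candy forces some flavour to 12, so 49 + 1 = 50.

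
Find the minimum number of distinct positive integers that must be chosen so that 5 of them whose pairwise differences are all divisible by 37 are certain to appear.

149

Integers whose pairwise differences are multiples of 37 are exactly those sharing a remainder mod 37. By pigeonhole, the 37 residue classes mod 37 are the pigeonholes.
With 148 integers one could put 4 in each residue class and have no class reach 5.
The 149th integer pushes some class to 5, so 37·4 + 1 = 149.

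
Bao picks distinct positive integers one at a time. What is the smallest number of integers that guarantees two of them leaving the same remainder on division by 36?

37

By the pigeonhole principle, the 36 residue classes mod 36 are the pigeonholes.
With 36 integers one could put 1 in each residue class and have no class reach 2.
The 37th integer pushes some class to 2, so 36·1 + 1 = 37.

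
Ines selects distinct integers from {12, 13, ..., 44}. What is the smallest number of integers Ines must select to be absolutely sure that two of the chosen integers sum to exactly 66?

23

A set avoiding the sum 66 can contain at most one of each pair {x, 66−x}, plus the 11 elements whose complement lies outside the range or equal to its own complement.
The integers 12, …, 33 (22 of them) are such a set: any two sum to at least 12+13 = 25 and at most 32+33 = 65 < 66.
Any 23rd integer completes one of the 11 pairs, so 23 choices force a sum of 66.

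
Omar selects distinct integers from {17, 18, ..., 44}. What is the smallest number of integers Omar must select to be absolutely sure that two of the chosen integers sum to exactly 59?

16

Group the elements by complementary pair {x, 59−x}: {17,42}, {18,41}, {19,40}, …, giving 13 two-element pairs and 2 integers whose partner 59−x falls outside [17,44].
Treating each of those 15 groups as a pigeonhole, one can pick one integer per group — 15 integers — with no two summing to 59.
The 16th integer lands in an occupied pair, forcing a sum of 59.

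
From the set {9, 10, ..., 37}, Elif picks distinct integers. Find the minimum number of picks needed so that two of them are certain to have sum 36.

A set avoiding the sum 36 can contain at most one of each pair {x, 36−x}, plus the 11 elements whose complement lies outside the range or equal to its own complement.
The integers 18, …, 37 (20 of them) are such a set: any two sum to at least 18+19 = 37 > 36.
Pigeonhole: any 21st integer completes one of the 9 pairs, so 21 choices force a sum of 36.

21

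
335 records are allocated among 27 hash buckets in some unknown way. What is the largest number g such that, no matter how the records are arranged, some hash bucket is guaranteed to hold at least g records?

13

Pigeonhole: the 27 hash buckets are the holes and the 335 records are the pigeons.
If every hash bucket held at most 12 records, the total would be at most 27 × 12 = 324, which is less than 335.
So some hash bucket holds at least ⌈335/27⌉ = 13 records.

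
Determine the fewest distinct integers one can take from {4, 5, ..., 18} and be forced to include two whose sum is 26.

A set avoiding the sum 26 can contain at most one of each pair {x, 26−x}, plus the 5 elements whose complement lies outside the range or equal to its own complement.
The integers 4, …, 13 (10 of them) are such a set: any two sum to at least 4+5 = 9 and at most 12+13 = 25 < 26.
Any 11th integer completes one of the 5 pairs, so 11 choices force a sum of 26.

11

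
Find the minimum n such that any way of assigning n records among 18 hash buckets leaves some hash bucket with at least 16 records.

271

With 270 records one could put exactly 15 in each of the 18 hash buckets, and no hash bucket would reach 16.
By the pigeonhole principle, one more record must land in a hash bucket that already has 15, giving it 16.
So 18 × 15 + 1 = 271 records are required.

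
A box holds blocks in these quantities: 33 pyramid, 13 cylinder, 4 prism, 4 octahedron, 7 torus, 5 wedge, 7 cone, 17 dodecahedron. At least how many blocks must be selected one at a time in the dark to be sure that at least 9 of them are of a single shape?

The 8 shapes are the holes; the blocks drawn are the pigeons.
To avoid 9 of any one shape, the worst case takes at most 8 of each shape, or every block of a shape that has fewer than 8.
That gives 8 + 8 + 4 + 4 + 7 + 5 + 7 + 8 = 51 blocks with no shape reaching 9.
The next block forces some shape to 9, so 51 + 1 = 52.

52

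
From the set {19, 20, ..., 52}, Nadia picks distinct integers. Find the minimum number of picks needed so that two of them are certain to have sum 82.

Two chosen integers sum to 82 exactly when both halves of some pair {x, 82−x} with 30 ≤ x ≤ 82−x ≤ 52 are chosen — 11 such pairs.
The remaining 12 elements (those with no distinct partner in range) can never complete a 82-sum, so the worst case takes all of them and one from each pair: 12 + 11 = 23.
By pigeonhole, the 24th integer has to be the second member of some pair, so 23 + 1 = 24.

24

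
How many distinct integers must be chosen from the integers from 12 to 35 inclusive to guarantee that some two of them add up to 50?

Two chosen integers sum to 50 exactly when both halves of some pair {x, 50−x} with 15 ≤ x ≤ 50−x ≤ 35 are chosen — 10 such pairs.
The remaining 4 elements (those with no distinct partner in range) can never complete a 50-sum, so the worst case takes all of them and one from each pair: 4 + 10 = 14.
By pigeonhole, the 15th integer has to be the second member of some pair, so 14 + 1 = 15.

15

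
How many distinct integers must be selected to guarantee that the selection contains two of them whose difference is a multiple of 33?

Integers whose pairwise differences are multiples of 33 are exactly those sharing a remainder mod 33. Pigeonhole: the 33 residue classes mod 33 are the pigeonholes.
With 33 integers one could put 1 in each residue class and have no class reach 2.
The 34th integer pushes some class to 2, so 33·1 + 1 = 34.

34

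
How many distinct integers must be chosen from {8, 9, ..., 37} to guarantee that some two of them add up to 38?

Group the elements by complementary pair {x, 38−x}: {8,30}, {9,29}, {10,28}, …, giving 11 two-element pairs; the single value 19 (it cannot pair with itself since the integers are distinct); and 7 integers whose partner 38−x falls outside [8,37].
Treating each of those 19 groups as a pigeonhole, one can pick one integer per group — 19 integers — with no two summing to 38.
The 20th integer lands in an occupied pair, forcing a sum of 38.

20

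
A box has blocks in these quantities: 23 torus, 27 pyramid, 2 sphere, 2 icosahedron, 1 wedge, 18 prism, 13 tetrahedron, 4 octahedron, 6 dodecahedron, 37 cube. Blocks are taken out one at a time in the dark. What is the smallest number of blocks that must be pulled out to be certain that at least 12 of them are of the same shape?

Put each drawn block into a box by shape. The largest draw with every box below 12 takes min(count, 11) from each shape; shapes with fewer than 11 contribute all they have.
Σ min(cᵢ, 11) = 11 + 11 + 2 + 2 + 1 + 11 + 11 + 4 + 6 + 11 = 70.
Draw number 70 + 1 = 71 must push one box to 12.

71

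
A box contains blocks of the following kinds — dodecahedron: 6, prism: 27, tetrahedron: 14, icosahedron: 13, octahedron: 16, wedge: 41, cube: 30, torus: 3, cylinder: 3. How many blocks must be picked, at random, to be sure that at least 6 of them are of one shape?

42

An adversary could hand out at most 5 blocks per shape (torus, cylinder run out sooner): 5 + 5 + 5 + 5 + 5 + 5 + 5 + 3 + 3 = 41 blocks and still no shape has 6.
One more block lands in a shape already at 5, so 42 draws are enough and 41 are not.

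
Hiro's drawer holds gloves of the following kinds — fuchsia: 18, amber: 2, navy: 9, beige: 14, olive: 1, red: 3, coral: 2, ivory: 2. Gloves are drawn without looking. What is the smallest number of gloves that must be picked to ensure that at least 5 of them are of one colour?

An adversary could hand out at most 4 gloves per colour (5 colours run out sooner): 4 + 2 + 4 + 4 + 1 + 3 + 2 + 2 = 22 gloves and still no colour has 5.
By pigeonhole, one more glove lands in a colour already at 4, so 23 draws are enough and 22 are not.

23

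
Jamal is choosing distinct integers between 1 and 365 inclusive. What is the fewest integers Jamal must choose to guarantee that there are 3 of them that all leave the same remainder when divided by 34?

69

By the pigeonhole principle, the 34 residue classes mod 34 are the pigeonholes.
With 68 integers one could put 2 in each residue class and have no class reach 3.
The 69th integer pushes some class to 3, so 34·2 + 1 = 69.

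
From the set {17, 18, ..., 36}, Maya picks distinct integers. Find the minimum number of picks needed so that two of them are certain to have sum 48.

14

A set avoiding the sum 48 can contain at most one of each pair {x, 48−x}, plus the 6 elements whose complement lies outside the range or equal to its own complement.
The integers 24, …, 36 (13 of them) are such a set: any two sum to at least 24+25 = 49 > 48.
Pigeonhole: any 14th integer completes one of the 7 pairs, so 14 choices force a sum of 48.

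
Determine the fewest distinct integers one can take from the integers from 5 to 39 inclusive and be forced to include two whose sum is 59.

A set avoiding the sum 59 can contain at most one of each pair {x, 59−x}, plus the 15 elements whose complement lies outside the range.
The integers 5, …, 29 (25 of them) are such a set: any two sum to at least 5+6 = 11 and at most 28+29 = 57 < 59.
Pigeonhole: any 26th integer completes one of the 10 pairs, so 26 choices force a sum of 59.

26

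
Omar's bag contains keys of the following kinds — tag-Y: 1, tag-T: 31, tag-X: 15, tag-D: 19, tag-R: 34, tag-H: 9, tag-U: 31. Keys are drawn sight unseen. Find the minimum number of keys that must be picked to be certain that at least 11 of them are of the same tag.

61

By pigeonhole, the 7 tags are the holes; the keys drawn are the pigeons.
To avoid 11 of any one tag, the worst case takes at most 10 of each tag, or every key of a tag that has fewer than 10.
That gives 1 + 10 + 10 + 10 + 10 + 9 + 10 = 60 keys with no tag reaching 11.
The next key forces some tag to 11, so 60 + 1 = 61.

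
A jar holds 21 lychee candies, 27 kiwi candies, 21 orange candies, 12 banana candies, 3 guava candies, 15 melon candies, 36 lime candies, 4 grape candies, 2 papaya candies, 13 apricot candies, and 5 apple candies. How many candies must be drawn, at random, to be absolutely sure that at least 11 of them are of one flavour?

An adversary could hand out at most 10 candies per flavour (4 flavours run out sooner): 10 + 10 + 10 + 10 + 3 + 10 + 10 + 4 + 2 + 10 + 5 = 84 candies and still no flavour has 11.
One more candy lands in a flavour already at 10, so 85 draws are enough and 84 are not.

85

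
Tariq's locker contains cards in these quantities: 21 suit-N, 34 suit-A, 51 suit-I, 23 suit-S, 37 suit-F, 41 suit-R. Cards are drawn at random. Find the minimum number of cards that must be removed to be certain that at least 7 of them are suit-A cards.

In the worst case for collecting suit-A cards, every non-suit-A card comes out first.
There are 21 + 51 + 23 + 37 + 41 = 173 non-suit-A cards altogether.
After those, each further card must be suit-A, so 173 + 7 = 180 draws guarantee 7 suit-A cards.

180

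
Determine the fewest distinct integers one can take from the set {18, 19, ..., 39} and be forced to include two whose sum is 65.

16

A set avoiding the sum 65 can contain at most one of each pair {x, 65−x}, plus the 8 elements whose complement lies outside the range.
The integers 18, …, 32 (15 of them) are such a set: any two sum to at least 18+19 = 37 and at most 31+32 = 63 < 65.
By the pigeonhole principle, any 16th integer completes one of the 7 pairs, so 16 choices force a sum of 65.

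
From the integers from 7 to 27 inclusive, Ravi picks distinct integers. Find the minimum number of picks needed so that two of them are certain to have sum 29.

14

Group the elements by complementary pair {x, 29−x}: {7,22}, {8,21}, {9,20}, …, giving 8 two-element pairs and 5 integers whose partner 29−x falls outside [7,27].
Treating each of those 13 groups as a pigeonhole, one can pick one integer per group — 13 integers — with no two summing to 29.
The 14th integer lands in an occupied pair, forcing a sum of 29.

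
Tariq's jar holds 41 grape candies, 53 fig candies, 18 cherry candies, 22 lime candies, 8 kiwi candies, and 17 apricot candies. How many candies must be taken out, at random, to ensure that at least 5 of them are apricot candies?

147

In the worst case for collecting apricot candies, every non-apricot candy comes out first.
There are 41 + 53 + 18 + 22 + 8 = 142 non-apricot candies altogether.
After those, each further candy must be apricot, so 142 + 5 = 147 draws guarantee 5 apricot candies.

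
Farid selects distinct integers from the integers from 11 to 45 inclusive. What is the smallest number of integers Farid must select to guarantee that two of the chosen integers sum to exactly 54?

20

Two chosen integers sum to 54 exactly when both halves of some pair {x, 54−x} with 11 ≤ x ≤ 54−x ≤ 43 are chosen — 16 such pairs.
The remaining 3 elements (those with no distinct partner in range) can never complete a 54-sum, so the worst case takes all of them and one from each pair: 3 + 16 = 19.
The 20th integer has to be the second member of some pair, so 19 + 1 = 20.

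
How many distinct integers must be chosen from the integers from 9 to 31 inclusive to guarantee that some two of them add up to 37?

Two chosen integers sum to 37 exactly when both halves of some pair {x, 37−x} with 9 ≤ x ≤ 37−x ≤ 28 are chosen — 10 such pairs.
The remaining 3 elements (those with no distinct partner in range) can never complete a 37-sum, so the worst case takes all of them and one from each pair: 3 + 10 = 13.
By pigeonhole, the 14th integer has to be the second member of some pair, so 13 + 1 = 14.

14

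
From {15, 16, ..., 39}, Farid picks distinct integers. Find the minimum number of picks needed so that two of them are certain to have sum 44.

A set avoiding the sum 44 can contain at most one of each pair {x, 44−x}, plus the 11 elements whose complement lies outside the range or equal to its own complement.
The integers 22, …, 39 (18 of them) are such a set: any two sum to at least 22+23 = 45 > 44.
Any 19th integer completes one of the 7 pairs, so 19 choices force a sum of 44.

19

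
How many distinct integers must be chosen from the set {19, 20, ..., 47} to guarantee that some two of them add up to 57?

20

Group the elements by complementary pair {x, 57−x}: {19,38}, {20,37}, {21,36}, …, giving 10 two-element pairs and 9 integers whose partner 57−x falls outside [19,47].
Treating each of those 19 groups as a pigeonhole, one can pick one integer per group — 19 integers — with no two summing to 57.
The 20th integer lands in an occupied pair, forcing a sum of 57.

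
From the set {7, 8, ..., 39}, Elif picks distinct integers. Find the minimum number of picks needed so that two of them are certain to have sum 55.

A set avoiding the sum 55 can contain at most one of each pair {x, 55−x}, plus the 9 elements whose complement lies outside the range.
The integers 7, …, 27 (21 of them) are such a set: any two sum to at least 7+8 = 15 and at most 26+27 = 53 < 55.
Any 22nd integer completes one of the 12 pairs, so 22 choices force a sum of 55.

22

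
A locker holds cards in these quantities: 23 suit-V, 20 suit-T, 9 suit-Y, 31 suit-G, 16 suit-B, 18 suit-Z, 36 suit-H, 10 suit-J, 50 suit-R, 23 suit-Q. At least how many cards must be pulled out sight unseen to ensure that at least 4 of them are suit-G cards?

209

In the worst case for collecting suit-G cards, every non-suit-G card comes out first.
There are 23 + 20 + 9 + 16 + 18 + 36 + 10 + 50 + 23 = 205 non-suit-G cards altogether.
After those, each further card must be suit-G, so 205 + 4 = 209 draws guarantee 4 suit-G cards.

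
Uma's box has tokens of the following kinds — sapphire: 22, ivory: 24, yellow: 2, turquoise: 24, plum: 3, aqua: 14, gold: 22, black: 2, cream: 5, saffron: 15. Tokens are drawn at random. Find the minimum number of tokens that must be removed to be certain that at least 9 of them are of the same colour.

61

By the pigeonhole principle, put each drawn token into a box by colour. The largest draw with every box below 9 takes min(count, 8) from each colour; colours with fewer than 8 contribute all they have.
Σ min(cᵢ, 8) = 8 + 8 + 2 + 8 + 3 + 8 + 8 + 2 + 5 + 8 = 60.
Draw number 60 + 1 = 61 must push one box to 9.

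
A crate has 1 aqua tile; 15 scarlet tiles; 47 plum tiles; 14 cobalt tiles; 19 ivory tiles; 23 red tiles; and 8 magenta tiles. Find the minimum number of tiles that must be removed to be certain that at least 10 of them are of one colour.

An adversary could hand out at most 9 tiles per colour (aqua, magenta run out sooner): 1 + 9 + 9 + 9 + 9 + 9 + 8 = 54 tiles and still no colour has 10.
By pigeonhole, one more tile lands in a colour already at 9, so 55 draws are enough and 54 are not.

55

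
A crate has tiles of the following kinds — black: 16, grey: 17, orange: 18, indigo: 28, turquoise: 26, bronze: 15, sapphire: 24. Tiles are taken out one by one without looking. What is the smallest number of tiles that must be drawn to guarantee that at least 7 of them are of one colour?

Put each drawn tile into a box by colour. The largest draw with every box below 7 takes min(count, 6) from each colour.
Σ min(cᵢ, 6) = 6 + 6 + 6 + 6 + 6 + 6 + 6 = 42.
Draw number 42 + 1 = 43 must push one box to 7.

43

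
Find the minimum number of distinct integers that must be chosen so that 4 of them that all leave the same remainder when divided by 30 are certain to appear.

91

Pigeonhole: the 30 residue classes mod 30 are the pigeonholes.
With 90 integers one could put 3 in each residue class and have no class reach 4.
The 91st integer pushes some class to 4, so 30·3 + 1 = 91.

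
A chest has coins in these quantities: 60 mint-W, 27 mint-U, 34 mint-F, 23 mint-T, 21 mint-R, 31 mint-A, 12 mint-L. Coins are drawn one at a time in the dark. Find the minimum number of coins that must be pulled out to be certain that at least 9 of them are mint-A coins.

186

In the worst case for collecting mint-A coins, every non-mint-A coin comes out first.
There are 60 + 27 + 34 + 23 + 21 + 12 = 177 non-mint-A coins altogether.
After those, each further coin must be mint-A, so 177 + 9 = 186 draws guarantee 9 mint-A coins.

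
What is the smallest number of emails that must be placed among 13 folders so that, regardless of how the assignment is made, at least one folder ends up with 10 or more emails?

118

With 117 emails one could put exactly 9 in each of the 13 folders, and no folder would reach 10.
One more email must land in a folder that already has 9, giving it 10.
So 13 × 9 + 1 = 118 emails are required.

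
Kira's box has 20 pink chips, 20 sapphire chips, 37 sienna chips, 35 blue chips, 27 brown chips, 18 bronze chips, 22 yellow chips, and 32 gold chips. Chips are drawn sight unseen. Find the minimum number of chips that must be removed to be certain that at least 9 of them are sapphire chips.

200

In the worst case for collecting sapphire chips, every non-sapphire chip comes out first.
There are 20 + 37 + 35 + 27 + 18 + 22 + 32 = 191 non-sapphire chips altogether.
After those, each further chip must be sapphire, so 191 + 9 = 200 draws guarantee 9 sapphire chips.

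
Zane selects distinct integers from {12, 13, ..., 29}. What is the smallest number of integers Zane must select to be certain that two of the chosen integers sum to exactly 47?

13

Two chosen integers sum to 47 exactly when both halves of some pair {x, 47−x} with 18 ≤ x ≤ 47−x ≤ 29 are chosen — 6 such pairs.
The remaining 6 elements (those with no distinct partner in range) can never complete a 47-sum, so the worst case takes all of them and one from each pair: 6 + 6 = 12.
By the pigeonhole principle, the 13th integer has to be the second member of some pair, so 12 + 1 = 13.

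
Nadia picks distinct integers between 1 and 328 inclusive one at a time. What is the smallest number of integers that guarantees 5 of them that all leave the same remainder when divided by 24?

Pigeonhole: the 24 residue classes mod 24 are the pigeonholes.
With 96 integers one could put 4 in each residue class and have no class reach 5.
The 97th integer pushes some class to 5, so 24·4 + 1 = 97.

97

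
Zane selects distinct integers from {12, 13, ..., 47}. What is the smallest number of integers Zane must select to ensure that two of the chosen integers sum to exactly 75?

27

Group the elements by complementary pair {x, 75−x}: {28,47}, {29,46}, {30,45}, …, giving 10 two-element pairs and 16 integers whose partner 75−x falls outside [12,47].
Treating each of those 26 groups as a pigeonhole, one can pick one integer per group — 26 integers — with no two summing to 75.
The 27th integer lands in an occupied pair, forcing a sum of 75.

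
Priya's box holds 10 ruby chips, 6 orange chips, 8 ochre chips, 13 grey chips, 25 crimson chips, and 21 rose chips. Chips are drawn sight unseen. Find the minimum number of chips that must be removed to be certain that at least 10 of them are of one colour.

Pigeonhole: the 6 colours are the holes; the chips drawn are the pigeons.
To avoid 10 of any one colour, the worst case takes at most 9 of each colour, or every chip of a colour that has fewer than 9.
That gives 9 + 6 + 8 + 9 + 9 + 9 = 50 chips with no colour reaching 10.
The next chip forces some colour to 10, so 50 + 1 = 51.

51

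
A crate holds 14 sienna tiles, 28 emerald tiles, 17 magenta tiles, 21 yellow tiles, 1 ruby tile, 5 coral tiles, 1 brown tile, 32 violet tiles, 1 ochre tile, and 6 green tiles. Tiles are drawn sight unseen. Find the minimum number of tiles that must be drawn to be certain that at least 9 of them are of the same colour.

An adversary could hand out at most 8 tiles per colour (5 colours run out sooner): 8 + 8 + 8 + 8 + 1 + 5 + 1 + 8 + 1 + 6 = 54 tiles and still no colour has 9.
One more tile lands in a colour already at 8, so 55 draws are enough and 54 are not.

55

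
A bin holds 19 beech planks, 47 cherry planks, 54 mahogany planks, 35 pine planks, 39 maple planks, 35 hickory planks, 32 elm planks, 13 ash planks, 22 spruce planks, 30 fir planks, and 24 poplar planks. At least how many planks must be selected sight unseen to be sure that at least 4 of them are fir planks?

324

In the worst case for collecting fir planks, every non-fir plank comes out first.
There are 19 + 47 + 54 + 35 + 39 + 35 + 32 + 13 + 22 + 24 = 320 non-fir planks altogether.
After those, each further plank must be fir, so 320 + 4 = 324 draws guarantee 4 fir planks.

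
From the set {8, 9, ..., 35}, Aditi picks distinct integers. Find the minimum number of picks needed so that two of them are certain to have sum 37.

Group the elements by complementary pair {x, 37−x}: {8,29}, {9,28}, {10,27}, …, giving 11 two-element pairs and 6 integers whose partner 37−x falls outside [8,35].
By pigeonhole, treating each of those 17 groups as a pigeonhole, one can pick one integer per group — 17 integers — with no two summing to 37.
The 18th integer lands in an occupied pair, forcing a sum of 37.

18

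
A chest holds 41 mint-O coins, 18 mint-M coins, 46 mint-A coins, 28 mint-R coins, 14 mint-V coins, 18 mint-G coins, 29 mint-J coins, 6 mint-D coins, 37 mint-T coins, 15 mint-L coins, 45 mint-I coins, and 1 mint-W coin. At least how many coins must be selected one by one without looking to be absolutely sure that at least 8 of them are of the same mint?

Put each drawn coin into a box by mint. The largest draw with every box below 8 takes min(count, 7) from each mint; mints with fewer than 7 contribute all they have.
Σ min(cᵢ, 7) = 7 + 7 + 7 + 7 + 7 + 7 + 7 + 6 + 7 + 7 + 7 + 1 = 77.
Draw number 77 + 1 = 78 must push one box to 8.

78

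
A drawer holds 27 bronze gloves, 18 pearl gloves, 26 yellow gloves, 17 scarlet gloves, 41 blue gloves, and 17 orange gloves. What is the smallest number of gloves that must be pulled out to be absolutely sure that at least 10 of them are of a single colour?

The 6 colours are the holes; the gloves drawn are the pigeons.
To avoid 10 of any one colour, the worst case takes at most 9 of each colour.
That gives 9 + 9 + 9 + 9 + 9 + 9 = 54 gloves with no colour reaching 10.
The next glove forces some colour to 10, so 54 + 1 = 55.

55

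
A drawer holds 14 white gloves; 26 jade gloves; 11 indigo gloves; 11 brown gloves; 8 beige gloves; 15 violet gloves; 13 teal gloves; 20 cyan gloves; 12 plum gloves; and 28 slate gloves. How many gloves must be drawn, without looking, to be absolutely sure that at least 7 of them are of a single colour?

Pigeonhole: the 10 colours are the holes; the gloves drawn are the pigeons.
To avoid 7 of any one colour, the worst case takes at most 6 of each colour.
That gives 6 + 6 + 6 + 6 + 6 + 6 + 6 + 6 + 6 + 6 = 60 gloves with no colour reaching 7.
The next glove forces some colour to 7, so 60 + 1 = 61.

61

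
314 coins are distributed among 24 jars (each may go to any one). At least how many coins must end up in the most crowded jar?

14

The 24 jars are the holes and the 314 coins are the pigeons.
If every jar held at most 13 coins, the total would be at most 24 × 13 = 312, which is less than 314.
So some jar holds at least ⌈314/24⌉ = 14 coins.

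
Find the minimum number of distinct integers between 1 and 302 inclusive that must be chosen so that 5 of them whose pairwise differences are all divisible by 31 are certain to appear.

125

Integers whose pairwise differences are multiples of 31 are exactly those sharing a remainder mod 31. The 31 residue classes mod 31 are the pigeonholes.
With 124 integers one could put 4 in each residue class and have no class reach 5.
The 125th integer pushes some class to 5, so 31·4 + 1 = 125.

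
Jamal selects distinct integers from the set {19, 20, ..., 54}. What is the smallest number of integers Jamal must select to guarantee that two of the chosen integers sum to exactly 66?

Group the elements by complementary pair {x, 66−x}: {19,47}, {20,46}, {21,45}, …, giving 14 two-element pairs, the single value 33 (it cannot pair with itself since the integers are distinct), and 7 integers whose partner 66−x falls outside [19,54].
By the pigeonhole principle, treating each of those 22 groups as a pigeonhole, one can pick one integer per group — 22 integers — with no two summing to 66.
The 23rd integer lands in an occupied pair, forcing a sum of 66.

23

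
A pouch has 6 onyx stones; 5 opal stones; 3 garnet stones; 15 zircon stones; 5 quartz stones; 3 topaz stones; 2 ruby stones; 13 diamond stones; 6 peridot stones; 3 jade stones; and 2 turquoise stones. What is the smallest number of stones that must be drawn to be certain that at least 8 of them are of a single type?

50

An adversary could hand out at most 7 stones per type (9 types run out sooner): 6 + 5 + 3 + 7 + 5 + 3 + 2 + 7 + 6 + 3 + 2 = 49 stones and still no type has 8.
One more stone lands in a type already at 7, so 50 draws are enough and 49 are not.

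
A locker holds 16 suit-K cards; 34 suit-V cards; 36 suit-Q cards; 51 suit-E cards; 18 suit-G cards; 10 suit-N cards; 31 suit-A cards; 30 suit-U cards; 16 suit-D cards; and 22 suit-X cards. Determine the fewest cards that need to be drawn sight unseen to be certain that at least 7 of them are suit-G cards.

253

In the worst case for collecting suit-G cards, every non-suit-G card comes out first.
There are 16 + 34 + 36 + 51 + 10 + 31 + 30 + 16 + 22 = 246 non-suit-G cards altogether.
After those, each further card must be suit-G, so 246 + 7 = 253 draws guarantee 7 suit-G cards.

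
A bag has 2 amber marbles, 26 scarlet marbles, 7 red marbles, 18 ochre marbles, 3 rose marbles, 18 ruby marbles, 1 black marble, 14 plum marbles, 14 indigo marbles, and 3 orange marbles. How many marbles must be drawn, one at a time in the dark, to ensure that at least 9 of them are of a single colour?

An adversary could hand out at most 8 marbles per colour (5 colours run out sooner): 2 + 8 + 7 + 8 + 3 + 8 + 1 + 8 + 8 + 3 = 56 marbles and still no colour has 9.
By pigeonhole, one more marble lands in a colour already at 8, so 57 draws are enough and 56 are not.

57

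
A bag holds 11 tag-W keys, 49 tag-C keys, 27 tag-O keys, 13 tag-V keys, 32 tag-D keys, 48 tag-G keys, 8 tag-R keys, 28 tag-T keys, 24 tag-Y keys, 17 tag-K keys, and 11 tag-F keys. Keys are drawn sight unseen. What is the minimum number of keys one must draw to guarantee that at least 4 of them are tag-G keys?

In the worst case for collecting tag-G keys, every non-tag-G key comes out first.
There are 11 + 49 + 27 + 13 + 32 + 8 + 28 + 24 + 17 + 11 = 220 non-tag-G keys altogether.
After those, each further key must be tag-G, so 220 + 4 = 224 draws guarantee 4 tag-G keys.

224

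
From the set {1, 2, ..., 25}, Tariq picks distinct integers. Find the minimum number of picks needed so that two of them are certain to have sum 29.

15

A set avoiding the sum 29 can contain at most one of each pair {x, 29−x}, plus the 3 elements whose complement lies outside the range.
The integers 1, …, 14 (14 of them) are such a set: any two sum to at least 1+2 = 3 and at most 13+14 = 27 < 29.
Pigeonhole: any 15th integer completes one of the 11 pairs, so 15 choices force a sum of 29.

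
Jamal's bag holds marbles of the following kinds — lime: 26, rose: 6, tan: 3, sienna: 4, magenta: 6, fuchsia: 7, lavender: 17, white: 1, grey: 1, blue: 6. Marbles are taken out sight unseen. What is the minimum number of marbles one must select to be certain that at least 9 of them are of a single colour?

51

An adversary could hand out at most 8 marbles per colour (8 colours run out sooner): 8 + 6 + 3 + 4 + 6 + 7 + 8 + 1 + 1 + 6 = 50 marbles and still no colour has 9.
By the pigeonhole principle, one more marble lands in a colour already at 8, so 51 draws are enough and 50 are not.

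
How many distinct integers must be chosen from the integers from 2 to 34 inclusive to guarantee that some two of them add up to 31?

Group the elements by complementary pair {x, 31−x}: {2,29}, {3,28}, {4,27}, …, giving 14 two-element pairs and 5 integers whose partner 31−x falls outside [2,34].
Treating each of those 19 groups as a pigeonhole, one can pick one integer per group — 19 integers — with no two summing to 31.
The 20th integer lands in an occupied pair, forcing a sum of 31.

20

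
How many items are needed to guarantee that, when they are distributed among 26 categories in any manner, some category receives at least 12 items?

287

With 286 items one could put exactly 11 in each of the 26 categories, and no category would reach 12.
Pigeonhole: one more item must land in a category that already has 11, giving it 12.
So 26 × 11 + 1 = 287 items are required.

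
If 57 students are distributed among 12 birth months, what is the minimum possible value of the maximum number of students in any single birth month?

5

The 12 birth months are the holes and the 57 students are the pigeons.
If every birth month held at most 4 students, the total would be at most 12 × 4 = 48, which is less than 57.
So some birth month holds at least ⌈57/12⌉ = 5 students.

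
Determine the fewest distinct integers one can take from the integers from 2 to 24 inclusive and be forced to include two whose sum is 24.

Two chosen integers sum to 24 exactly when both halves of some pair {x, 24−x} with 2 ≤ x ≤ 24−x ≤ 22 are chosen — 10 such pairs.
The remaining 3 elements (those with no distinct partner in range) can never complete a 24-sum, so the worst case takes all of them and one from each pair: 3 + 10 = 13.
The 14th integer has to be the second member of some pair, so 13 + 1 = 14.

14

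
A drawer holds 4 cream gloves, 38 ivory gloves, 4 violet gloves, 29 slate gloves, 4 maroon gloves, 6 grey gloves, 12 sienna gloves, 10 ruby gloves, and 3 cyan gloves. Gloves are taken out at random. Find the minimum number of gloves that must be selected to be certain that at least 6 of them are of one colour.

41

An adversary could hand out at most 5 gloves per colour (4 colours run out sooner): 4 + 5 + 4 + 5 + 4 + 5 + 5 + 5 + 3 = 40 gloves and still no colour has 6.
By pigeonhole, one more glove lands in a colour already at 5, so 41 draws are enough and 40 are not.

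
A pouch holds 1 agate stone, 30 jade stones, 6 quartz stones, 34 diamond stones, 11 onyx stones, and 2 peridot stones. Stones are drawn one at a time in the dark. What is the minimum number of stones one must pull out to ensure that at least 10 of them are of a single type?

Pigeonhole: the 6 types are the holes; the stones drawn are the pigeons.
To avoid 10 of any one type, the worst case takes at most 9 of each type, or every stone of a type that has fewer than 9.
That gives 1 + 9 + 6 + 9 + 9 + 2 = 36 stones with no type reaching 10.
The next stone forces some type to 10, so 36 + 1 = 37.

37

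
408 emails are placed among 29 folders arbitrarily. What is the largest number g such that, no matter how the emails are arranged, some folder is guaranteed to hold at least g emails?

Pigeonhole: the 29 folders are the holes and the 408 emails are the pigeons.
If every folder held at most 14 emails, the total would be at most 29 × 14 = 406, which is less than 408.
So some folder holds at least ⌈408/29⌉ = 15 emails.

15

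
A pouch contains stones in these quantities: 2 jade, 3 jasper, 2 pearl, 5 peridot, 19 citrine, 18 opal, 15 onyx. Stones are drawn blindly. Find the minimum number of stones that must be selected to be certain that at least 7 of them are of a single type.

31

An adversary could hand out at most 6 stones per type (4 types run out sooner): 2 + 3 + 2 + 5 + 6 + 6 + 6 = 30 stones and still no type has 7.
By pigeonhole, one more stone lands in a type already at 6, so 31 draws are enough and 30 are not.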